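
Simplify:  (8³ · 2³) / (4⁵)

2^2

8³ = 2^9; 2³ = 2^3; 4⁵ = 2^10
Combine exponents: 2^2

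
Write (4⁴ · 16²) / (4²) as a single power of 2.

2^12

4⁴ = 2^8; 16² = 2^8; 4² = 2^4
Combine exponents: 2^12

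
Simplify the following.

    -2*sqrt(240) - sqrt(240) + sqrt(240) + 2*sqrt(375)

2*sqrt(15)

2*sqrt(240) = 8*sqrt(15); sqrt(240) = 4*sqrt(15); sqrt(240) = 4*sqrt(15); 2*sqrt(375) = 10*sqrt(15)
Combine: (-8 - 4 + 4 + 10)·sqrt(15) = 2*sqrt(15)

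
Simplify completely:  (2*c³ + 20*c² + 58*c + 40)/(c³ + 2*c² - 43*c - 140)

(2*c + 2)/(c - 7)

Factor: 2*c³ + 20*c² + 58*c + 40 = 2·(c + 5)·(c + 1)·(c + 4);  c³ + 2*c² - 43*c - 140 = (c + 5)·(c + 4)·(c - 7)
Cancel the common factors (c + 4), (c + 5).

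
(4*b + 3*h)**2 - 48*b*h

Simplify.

After expansion: 16*b**2 - 24*b*h + 9*h**2 — a perfect-square trinomial.

(4*b - 3*h)**2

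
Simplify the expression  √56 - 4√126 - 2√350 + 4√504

4*√14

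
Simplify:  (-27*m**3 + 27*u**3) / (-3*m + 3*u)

9*m**2 + 9*m*u + 9*u**2

Apply the difference-of-cubes factorisation and cancel (-3*m + 3*u).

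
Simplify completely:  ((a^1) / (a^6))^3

a^(-15)

Inside the bracket: (a^-5)
Raise to the power 3: (a^-15)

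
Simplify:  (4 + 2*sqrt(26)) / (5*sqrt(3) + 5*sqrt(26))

Multiply numerator and denominator by -5*sqrt(3) + 5*sqrt(26).
Denominator becomes 575; numerator becomes -10*sqrt(78) - 20*sqrt(3) + 20*sqrt(26) + 260.

(-2*sqrt(78) - 4*sqrt(3) + 4*sqrt(26) + 52)/115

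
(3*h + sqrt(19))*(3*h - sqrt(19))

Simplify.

9*h**2 - 19

(3*h)**2 - (sqrt(19))**2 = 9*h**2 - 19.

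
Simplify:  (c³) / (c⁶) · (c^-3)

Quotient: (c^-3)
Multiply by (c^-3): add exponents.

c^(-6)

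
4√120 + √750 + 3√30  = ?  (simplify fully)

16*√30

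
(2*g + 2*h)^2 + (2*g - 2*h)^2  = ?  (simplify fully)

Only the even-power cross terms survive.

8*g^2 + 8*h^2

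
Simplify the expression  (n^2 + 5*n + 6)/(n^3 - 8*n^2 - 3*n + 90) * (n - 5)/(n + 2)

Factor: n^2 + 5*n + 6 = (n + 3)*(n + 2);  n^3 - 8*n^2 - 3*n + 90 = (n - 5)*(n + 3)*(n - 6)
Cancel the common factors (n + 2), (n + 3), (n - 5).

1/(n - 6)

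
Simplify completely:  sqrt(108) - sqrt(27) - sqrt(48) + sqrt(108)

5*sqrt(3)

sqrt(108) = 6*sqrt(3); sqrt(27) = 3*sqrt(3); sqrt(48) = 4*sqrt(3); sqrt(108) = 6*sqrt(3)
Combine: (6 - 3 - 4 + 6)·sqrt(3) = 5*sqrt(3)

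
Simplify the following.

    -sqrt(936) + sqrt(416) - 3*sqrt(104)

-8*sqrt(26)

sqrt(936) = 6*sqrt(26); sqrt(416) = 4*sqrt(26); 3*sqrt(104) = 6*sqrt(26)
Combine: (-6 + 4 - 6)·sqrt(26) = -8*sqrt(26)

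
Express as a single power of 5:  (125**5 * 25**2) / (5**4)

5**15

125**5 = 5**15; 25**2 = 5**4; 5**4 = 5**4
Combine exponents: 5**15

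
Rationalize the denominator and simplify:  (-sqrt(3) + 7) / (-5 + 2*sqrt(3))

(-29 - 9*sqrt(3))/13

Multiply numerator and denominator by -5 - 2*sqrt(3).
Denominator becomes 13; numerator becomes -29 - 9*sqrt(3).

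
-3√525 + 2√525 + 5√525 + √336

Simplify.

24*√21

3√525 = 15*√21; 2√525 = 10*√21; 5√525 = 25*√21; √336 = 4*√21
Combine: (-15 + 10 + 25 + 4)·√21 = 24*√21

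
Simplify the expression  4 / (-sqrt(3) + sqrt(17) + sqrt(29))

Group as (sqrt(17) + sqrt(29)) - sqrt(3); multiply by (sqrt(17) + sqrt(29)) + sqrt(3), then rationalise the remaining surd.

(-172*sqrt(3) - 36*sqrt(29) + 60*sqrt(17) + 8*sqrt(1479))/123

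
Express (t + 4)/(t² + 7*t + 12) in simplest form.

Factor: t² + 7*t + 12 = (t + 4)·(t + 3)
Cancel the common factor (t + 4).

1/(t + 3)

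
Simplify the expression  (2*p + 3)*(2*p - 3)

4*p^2 - 9

(2*p)^2 - (3)^2 = 4*p^2 - 9.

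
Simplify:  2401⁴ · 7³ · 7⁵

2401⁴ = 7^16; 7³ = 7^3; 7⁵ = 7^5
Combine exponents: 7^24

7^24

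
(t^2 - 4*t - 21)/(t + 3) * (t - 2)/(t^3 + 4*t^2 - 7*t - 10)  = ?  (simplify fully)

Factor: t^2 - 4*t - 21 = (t - 7)*(t + 3);  t^3 + 4*t^2 - 7*t - 10 = (t + 5)*(t - 2)*(t + 1)
Cancel the common factors (t - 2), (t + 3).

(t - 7)/(t^2 + 6*t + 5)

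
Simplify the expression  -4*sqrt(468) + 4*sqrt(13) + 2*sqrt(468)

-8*sqrt(13)

4*sqrt(468) = 24*sqrt(13); 4*sqrt(13) = 4*sqrt(13); 2*sqrt(468) = 12*sqrt(13)
Combine: (-24 + 4 + 12)·sqrt(13) = -8*sqrt(13)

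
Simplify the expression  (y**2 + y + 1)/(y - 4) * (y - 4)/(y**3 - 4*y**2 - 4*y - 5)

1/(y - 5)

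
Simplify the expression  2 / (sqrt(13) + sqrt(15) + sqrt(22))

(-sqrt(4290) + 3*sqrt(22) + 10*sqrt(15) + 12*sqrt(13))/186

Group as (sqrt(15) + sqrt(22)) + sqrt(13); multiply by (sqrt(15) + sqrt(22)) - sqrt(13), then rationalise the remaining surd.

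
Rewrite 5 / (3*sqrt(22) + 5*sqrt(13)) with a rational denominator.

(-15*sqrt(22) + 25*sqrt(13))/127

Multiply numerator and denominator by -5*sqrt(13) + 3*sqrt(22).
Denominator becomes -127; numerator becomes -25*sqrt(13) + 15*sqrt(22).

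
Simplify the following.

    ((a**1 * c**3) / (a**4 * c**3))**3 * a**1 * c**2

Inside the bracket: (a**-3)
Raise to the power 3: (a**-9)
Multiply by a**1 * c**2: add exponents.

c**2/a**8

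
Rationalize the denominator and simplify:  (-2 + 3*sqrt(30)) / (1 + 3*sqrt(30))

(-9*sqrt(30) + 272)/269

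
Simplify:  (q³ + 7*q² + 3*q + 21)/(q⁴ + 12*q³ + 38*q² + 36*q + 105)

1/(q + 5)

Factor: q³ + 7*q² + 3*q + 21 = (q + 7)·(q² + 3);  q⁴ + 12*q³ + 38*q² + 36*q + 105 = (q + 5)·(q² + 3)·(q + 7)
Cancel the common factors (q² + 3), (q + 7).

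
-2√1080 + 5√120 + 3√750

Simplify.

2√1080 = 12*√30; 5√120 = 10*√30; 3√750 = 15*√30
Combine: (-12 + 10 + 15)·√30 = 13*√30

13*√30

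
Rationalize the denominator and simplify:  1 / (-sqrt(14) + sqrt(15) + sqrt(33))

(-17*sqrt(14) - 2*sqrt(33) + 16*sqrt(15) + 3*sqrt(770))/412

Group as (sqrt(15) + sqrt(33)) - sqrt(14); multiply by (sqrt(15) + sqrt(33)) + sqrt(14), then rationalise the remaining surd.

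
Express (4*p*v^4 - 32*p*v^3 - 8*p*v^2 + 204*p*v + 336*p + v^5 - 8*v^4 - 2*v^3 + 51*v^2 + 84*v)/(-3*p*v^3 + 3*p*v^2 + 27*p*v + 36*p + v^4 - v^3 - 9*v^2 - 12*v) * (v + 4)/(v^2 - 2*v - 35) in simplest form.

(-4*p*v - 16*p - v^2 - 4*v)/(3*p*v + 15*p - v^2 - 5*v)

Factor: 4*p*v^4 - 32*p*v^3 - 8*p*v^2 + 204*p*v + 336*p + v^5 - 8*v^4 - 2*v^3 + 51*v^2 + 84*v = (v - 4)*(v^2 + 3*v + 3)*(v - 7)*(4*p + v);  -3*p*v^3 + 3*p*v^2 + 27*p*v + 36*p + v^4 - v^3 - 9*v^2 - 12*v = (-3*p + v)*(v^2 + 3*v + 3)*(v - 4);  v^2 - 2*v - 35 = (v - 7)*(v + 5)
Cancel the common factors (v^2 + 3*v + 3), (v - 7), (v - 4).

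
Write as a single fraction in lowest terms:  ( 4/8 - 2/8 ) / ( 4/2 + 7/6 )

3/38

Numerator: 4/8 - 2/8 = 1/4
Denominator: 4/2 + 7/6 = 19/6
Divide: (1/4) · (6/19) = 3/38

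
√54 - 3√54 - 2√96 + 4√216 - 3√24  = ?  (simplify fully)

4*√6

√54 = 3*√6; 3√54 = 9*√6; 2√96 = 8*√6; 4√216 = 24*√6; 3√24 = 6*√6
Combine: (3 - 9 - 8 + 24 - 6)·√6 = 4*√6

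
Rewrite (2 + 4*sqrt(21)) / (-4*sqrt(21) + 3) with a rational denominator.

Multiply numerator and denominator by 3 + 4*sqrt(21).
Denominator becomes -327; numerator becomes 20*sqrt(21) + 342.

(-342 - 20*sqrt(21))/327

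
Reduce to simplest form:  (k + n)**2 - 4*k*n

(k - n)**2

After expansion: k**2 - 2*k*n + n**2 — a perfect-square trinomial.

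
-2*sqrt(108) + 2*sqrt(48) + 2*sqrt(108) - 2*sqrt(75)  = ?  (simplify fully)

2*sqrt(108) = 12*sqrt(3); 2*sqrt(48) = 8*sqrt(3); 2*sqrt(108) = 12*sqrt(3); 2*sqrt(75) = 10*sqrt(3)
Combine: (-12 + 8 + 12 - 10)·sqrt(3) = -2*sqrt(3)

-2*sqrt(3)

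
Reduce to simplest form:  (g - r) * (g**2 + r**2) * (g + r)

Telescope via difference of squares: (g+r)(g-r) = g**2 - r**2, then repeat with the next factor.

g**4 - r**4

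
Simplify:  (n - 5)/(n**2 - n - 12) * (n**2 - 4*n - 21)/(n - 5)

Factor: n**2 - n - 12 = (n - 4)*(n + 3);  n**2 - 4*n - 21 = (n - 7)*(n + 3)
Cancel the common factors (n - 5), (n + 3).

(n - 7)/(n - 4)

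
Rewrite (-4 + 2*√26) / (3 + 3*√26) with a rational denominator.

(-6*√26 + 56)/75

Multiply numerator and denominator by -3*√26 + 3.
Denominator becomes -225; numerator becomes -168 + 18*√26.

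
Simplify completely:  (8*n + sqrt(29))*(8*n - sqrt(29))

64*n**2 - 29

(8*n)**2 - (sqrt(29))**2 = 64*n**2 - 29.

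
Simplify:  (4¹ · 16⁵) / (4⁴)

2^14

4¹ = 2^2; 16⁵ = 2^20; 4⁴ = 2^8
Combine exponents: 2^14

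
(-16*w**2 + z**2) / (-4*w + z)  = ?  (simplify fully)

-16*w**2 + z**2 factors as (-4*w + z)*(4*w + z).

4*w + z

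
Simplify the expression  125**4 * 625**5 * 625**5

5**52

125**4 = 5**12; 625**5 = 5**20; 625**5 = 5**20
Combine exponents: 5**52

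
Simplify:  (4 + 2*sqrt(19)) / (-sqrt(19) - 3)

(-13 + sqrt(19))/5

Multiply numerator and denominator by -3 + sqrt(19).
Denominator becomes -10; numerator becomes -2*sqrt(19) + 26.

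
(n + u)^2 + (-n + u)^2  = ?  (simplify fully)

2*n^2 + 2*u^2

Only the even-power cross terms survive.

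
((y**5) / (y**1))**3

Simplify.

y**12

Inside the bracket: y**4
Raise to the power 3: y**12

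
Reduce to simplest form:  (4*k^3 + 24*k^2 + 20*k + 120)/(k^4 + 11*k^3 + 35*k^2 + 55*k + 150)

4/(k + 5)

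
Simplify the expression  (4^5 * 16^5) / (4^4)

2^22

4^5 = 2^10; 16^5 = 2^20; 4^4 = 2^8
Combine exponents: 2^22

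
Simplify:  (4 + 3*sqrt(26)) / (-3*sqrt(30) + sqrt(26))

(-9*sqrt(195) - 39 - 6*sqrt(30) - 2*sqrt(26))/122

Multiply numerator and denominator by sqrt(26) + 3*sqrt(30).
Denominator becomes -244; numerator becomes 4*sqrt(26) + 12*sqrt(30) + 78 + 18*sqrt(195).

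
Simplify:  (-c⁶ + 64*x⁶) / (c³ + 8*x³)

-c³ + 8*x³

Factor (2*x)^6 - c^6 and cancel (c³ + 8*x³).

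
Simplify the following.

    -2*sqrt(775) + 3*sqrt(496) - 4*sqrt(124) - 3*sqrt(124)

-12*sqrt(31)

2*sqrt(775) = 10*sqrt(31); 3*sqrt(496) = 12*sqrt(31); 4*sqrt(124) = 8*sqrt(31); 3*sqrt(124) = 6*sqrt(31)
Combine: (-10 + 12 - 8 - 6)·sqrt(31) = -12*sqrt(31)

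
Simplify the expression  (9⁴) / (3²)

9⁴ = 3^8; 3² = 3^2
Combine exponents: 3^6

3^6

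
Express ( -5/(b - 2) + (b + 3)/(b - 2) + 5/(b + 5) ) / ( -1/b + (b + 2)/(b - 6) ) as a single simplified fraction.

(b**3 + 4*b**2 - 60*b)/(b**3 + 6*b**2 + 11*b + 30)

Numerator: -5/(b - 2) + (b + 3)/(b - 2) + 5/(b + 5) = (b + 10)/(b + 5)
Denominator: -1/b + (b + 2)/(b - 6) = (b**2 + b + 6)/(b**2 - 6*b)
Divide: ((b + 10)/(b + 5)) · ((b**2 - 6*b)/(b**2 + b + 6)) = (b**3 + 4*b**2 - 60*b)/(b**3 + 6*b**2 + 11*b + 30)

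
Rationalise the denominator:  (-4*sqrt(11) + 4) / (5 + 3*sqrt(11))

(-76 + 16*sqrt(11))/37

Multiply numerator and denominator by -3*sqrt(11) + 5.
Denominator becomes -74; numerator becomes -32*sqrt(11) + 152.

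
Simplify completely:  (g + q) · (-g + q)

Pair the conjugate factors: (q+g)(q-g) = -g² + q².

-g² + q²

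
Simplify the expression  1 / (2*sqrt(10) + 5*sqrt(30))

Multiply numerator and denominator by -5*sqrt(30) + 2*sqrt(10).
Denominator becomes -710; numerator becomes -5*sqrt(30) + 2*sqrt(10).

(-2*sqrt(10) + 5*sqrt(30))/710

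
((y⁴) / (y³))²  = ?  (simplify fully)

y²

Inside the bracket: y¹
Raise to the power 2: y²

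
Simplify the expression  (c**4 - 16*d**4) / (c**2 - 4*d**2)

Factor c**4 - (2*d)**4 and cancel (c**2 - 4*d**2).

c**2 + 4*d**2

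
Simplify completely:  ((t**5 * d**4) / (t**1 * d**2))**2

d**4*t**8

Inside the bracket: t**4 * d**2
Raise to the power 2: t**8 * d**4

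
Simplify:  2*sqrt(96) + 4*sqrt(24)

2*sqrt(96) = 8*sqrt(6); 4*sqrt(24) = 8*sqrt(6)
Combine: (8 + 8)·sqrt(6) = 16*sqrt(6)

16*sqrt(6)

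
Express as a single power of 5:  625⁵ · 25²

5^24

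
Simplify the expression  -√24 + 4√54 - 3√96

√24 = 2*√6; 4√54 = 12*√6; 3√96 = 12*√6
Combine: (-2 + 12 - 12)·√6 = -2*√6

-2*√6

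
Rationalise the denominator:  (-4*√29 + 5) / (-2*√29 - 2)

(-9*√29 + 121)/56

Multiply numerator and denominator by -2 + 2*√29.
Denominator becomes -112; numerator becomes -242 + 18*√29.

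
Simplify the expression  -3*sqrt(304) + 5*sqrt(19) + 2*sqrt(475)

3*sqrt(19)

3*sqrt(304) = 12*sqrt(19); 5*sqrt(19) = 5*sqrt(19); 2*sqrt(475) = 10*sqrt(19)
Combine: (-12 + 5 + 10)·sqrt(19) = 3*sqrt(19)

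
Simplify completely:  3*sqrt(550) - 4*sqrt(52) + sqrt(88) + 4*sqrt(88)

3*sqrt(550) = 15*sqrt(22); 4*sqrt(52) = 8*sqrt(13); sqrt(88) = 2*sqrt(22); 4*sqrt(88) = 8*sqrt(22)

-8*sqrt(13) + 25*sqrt(22)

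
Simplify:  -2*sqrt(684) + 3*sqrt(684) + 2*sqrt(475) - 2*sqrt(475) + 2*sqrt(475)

16*sqrt(19)

2*sqrt(684) = 12*sqrt(19); 3*sqrt(684) = 18*sqrt(19); 2*sqrt(475) = 10*sqrt(19); 2*sqrt(475) = 10*sqrt(19); 2*sqrt(475) = 10*sqrt(19)
Combine: (-12 + 18 + 10 - 10 + 10)·sqrt(19) = 16*sqrt(19)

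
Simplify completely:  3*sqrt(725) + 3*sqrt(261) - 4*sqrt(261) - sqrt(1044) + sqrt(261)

3*sqrt(725) = 15*sqrt(29); 3*sqrt(261) = 9*sqrt(29); 4*sqrt(261) = 12*sqrt(29); sqrt(1044) = 6*sqrt(29); sqrt(261) = 3*sqrt(29)
Combine: (15 + 9 - 12 - 6 + 3)·sqrt(29) = 9*sqrt(29)

9*sqrt(29)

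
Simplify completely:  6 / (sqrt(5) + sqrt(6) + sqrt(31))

(-45*sqrt(6) - 48*sqrt(5) + 3*sqrt(930) + 30*sqrt(31))/70

Group as (sqrt(5) + sqrt(31)) + sqrt(6); multiply by (sqrt(5) + sqrt(31)) - sqrt(6), then rationalise the remaining surd.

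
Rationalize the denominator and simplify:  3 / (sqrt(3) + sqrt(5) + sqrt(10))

(-15*sqrt(6) - 3*sqrt(10) + 12*sqrt(5) + 18*sqrt(3))/28

Group as (sqrt(5) + sqrt(10)) + sqrt(3); multiply by (sqrt(5) + sqrt(10)) - sqrt(3), then rationalise the remaining surd.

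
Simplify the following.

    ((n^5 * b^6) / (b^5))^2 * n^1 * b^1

Inside the bracket: n^5 * b^1
Raise to the power 2: n^10 * b^2
Multiply by n^1 * b^1: add exponents.

b^3*n^11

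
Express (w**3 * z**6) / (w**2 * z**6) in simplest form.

Quotient: w**1

w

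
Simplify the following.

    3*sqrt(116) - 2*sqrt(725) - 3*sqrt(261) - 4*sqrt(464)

-29*sqrt(29)

3*sqrt(116) = 6*sqrt(29); 2*sqrt(725) = 10*sqrt(29); 3*sqrt(261) = 9*sqrt(29); 4*sqrt(464) = 16*sqrt(29)
Combine: (6 - 10 - 9 - 16)·sqrt(29) = -29*sqrt(29)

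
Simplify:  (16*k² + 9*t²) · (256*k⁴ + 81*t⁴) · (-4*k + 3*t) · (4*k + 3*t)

-65536*k⁸ + 6561*t⁸

((3*t)+(4*k))((3*t)-(4*k)) = -16*k² + 9*t²; continue pairing.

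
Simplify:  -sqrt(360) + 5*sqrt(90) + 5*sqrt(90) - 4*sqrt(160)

sqrt(360) = 6*sqrt(10); 5*sqrt(90) = 15*sqrt(10); 5*sqrt(90) = 15*sqrt(10); 4*sqrt(160) = 16*sqrt(10)
Combine: (-6 + 15 + 15 - 16)·sqrt(10) = 8*sqrt(10)

8*sqrt(10)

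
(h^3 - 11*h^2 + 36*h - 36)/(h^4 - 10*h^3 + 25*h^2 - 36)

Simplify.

1/(h + 1)

Factor: h^3 - 11*h^2 + 36*h - 36 = (h - 6)*(h - 2)*(h - 3);  h^4 - 10*h^3 + 25*h^2 - 36 = (h - 3)*(h - 2)*(h + 1)*(h - 6)
Cancel the common factors (h - 2), (h - 3), (h - 6).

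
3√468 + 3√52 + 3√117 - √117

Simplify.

30*√13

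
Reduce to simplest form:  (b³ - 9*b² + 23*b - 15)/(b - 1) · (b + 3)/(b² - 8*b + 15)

Factor: b³ - 9*b² + 23*b - 15 = (b - 1)·(b - 5)·(b - 3);  b² - 8*b + 15 = (b - 5)·(b - 3)
Cancel the common factors (b - 3), (b - 5), (b - 1).

b + 3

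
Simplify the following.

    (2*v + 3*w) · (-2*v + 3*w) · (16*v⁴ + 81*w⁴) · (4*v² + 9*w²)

-256*v⁸ + 6561*w⁸

Pair the conjugate factors: ((3*w)+(2*v))((3*w)-(2*v)) = -4*v² + 9*w², then repeat with the next factor.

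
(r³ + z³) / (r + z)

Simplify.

r² - r*z + z²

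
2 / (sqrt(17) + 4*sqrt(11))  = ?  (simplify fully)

(-2*sqrt(17) + 8*sqrt(11))/159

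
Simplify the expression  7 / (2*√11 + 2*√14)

Multiply numerator and denominator by -2*√11 + 2*√14.
Denominator becomes 12; numerator becomes -14*√11 + 14*√14.

(-7*√11 + 7*√14)/6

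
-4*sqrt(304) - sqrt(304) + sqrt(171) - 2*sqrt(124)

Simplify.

-17*sqrt(19) - 4*sqrt(31)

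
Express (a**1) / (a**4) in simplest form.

a**(-3)

Quotient: (a**-3)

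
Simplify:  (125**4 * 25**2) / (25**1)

5**14

125**4 = 5**12; 25**2 = 5**4; 25**1 = 5**2
Combine exponents: 5**14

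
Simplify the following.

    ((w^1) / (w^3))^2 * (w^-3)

Inside the bracket: (w^-2)
Raise to the power 2: (w^-4)
Multiply by (w^-3): add exponents.

w^(-7)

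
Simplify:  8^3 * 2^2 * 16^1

8^3 = 2^9; 2^2 = 2^2; 16^1 = 2^4
Combine exponents: 2^15

2^15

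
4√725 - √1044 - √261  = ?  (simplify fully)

11*√29

4√725 = 20*√29; √1044 = 6*√29; √261 = 3*√29
Combine: (20 - 6 - 3)·√29 = 11*√29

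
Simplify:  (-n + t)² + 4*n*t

Expanding gives n² + 2*n*t + t², a perfect square.

(n + t)²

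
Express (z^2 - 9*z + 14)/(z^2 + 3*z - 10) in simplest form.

(z - 7)/(z + 5)

Factor: z^2 - 9*z + 14 = (z - 2)*(z - 7);  z^2 + 3*z - 10 = (z - 2)*(z + 5)
Cancel the common factor (z - 2).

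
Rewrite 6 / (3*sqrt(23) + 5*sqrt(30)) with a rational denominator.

(-6*sqrt(23) + 10*sqrt(30))/181

Multiply numerator and denominator by -3*sqrt(23) + 5*sqrt(30).
Denominator becomes 543; numerator becomes -18*sqrt(23) + 30*sqrt(30).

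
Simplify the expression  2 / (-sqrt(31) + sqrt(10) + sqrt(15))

Group as (sqrt(10) + sqrt(15)) - sqrt(31); multiply by (sqrt(10) + sqrt(15)) + sqrt(31), then rationalise the remaining surd.

(3*sqrt(31) + 13*sqrt(15) + 18*sqrt(10) + 5*sqrt(186))/141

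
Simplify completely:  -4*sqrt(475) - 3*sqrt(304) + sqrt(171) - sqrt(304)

4*sqrt(475) = 20*sqrt(19); 3*sqrt(304) = 12*sqrt(19); sqrt(171) = 3*sqrt(19); sqrt(304) = 4*sqrt(19)
Combine: (-20 - 12 + 3 - 4)·sqrt(19) = -33*sqrt(19)

-33*sqrt(19)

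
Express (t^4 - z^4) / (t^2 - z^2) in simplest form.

t^2 + z^2

Factor t^4 - z^4 and cancel (t^2 - z^2).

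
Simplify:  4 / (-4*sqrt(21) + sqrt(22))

(-8*sqrt(21) - 2*sqrt(22))/157

Multiply numerator and denominator by sqrt(22) + 4*sqrt(21).
Denominator becomes -314; numerator becomes 4*sqrt(22) + 16*sqrt(21).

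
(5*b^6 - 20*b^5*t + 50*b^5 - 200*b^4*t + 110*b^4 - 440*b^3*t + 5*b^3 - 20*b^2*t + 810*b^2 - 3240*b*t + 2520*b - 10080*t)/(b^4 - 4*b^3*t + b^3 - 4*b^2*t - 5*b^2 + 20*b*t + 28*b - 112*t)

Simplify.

5*b^2 + 45*b + 90

Factor: 5*b^6 - 20*b^5*t + 50*b^5 - 200*b^4*t + 110*b^4 - 440*b^3*t + 5*b^3 - 20*b^2*t + 810*b^2 - 3240*b*t + 2520*b - 10080*t = 5*(b - 4*t)*(b^2 - 3*b + 7)*(b + 4)*(b + 3)*(b + 6);  b^4 - 4*b^3*t + b^3 - 4*b^2*t - 5*b^2 + 20*b*t + 28*b - 112*t = (b + 4)*(b - 4*t)*(b^2 - 3*b + 7)
Cancel the common factors (b^2 - 3*b + 7), (b - 4*t), (b + 4).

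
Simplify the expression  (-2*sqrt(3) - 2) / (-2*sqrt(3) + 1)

(6*sqrt(3) + 14)/11

Multiply numerator and denominator by 1 + 2*sqrt(3).
Denominator becomes -11; numerator becomes -14 - 6*sqrt(3).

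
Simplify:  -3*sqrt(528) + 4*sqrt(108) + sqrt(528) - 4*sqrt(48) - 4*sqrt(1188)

-32*sqrt(33) + 8*sqrt(3)

3*sqrt(528) = 12*sqrt(33); 4*sqrt(108) = 24*sqrt(3); sqrt(528) = 4*sqrt(33); 4*sqrt(48) = 16*sqrt(3); 4*sqrt(1188) = 24*sqrt(33)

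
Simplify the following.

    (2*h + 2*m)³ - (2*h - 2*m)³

Write as f((2*h),(2*m)) - f((2*h),-(2*m)) and expand.

16*m*(3*h² + m²)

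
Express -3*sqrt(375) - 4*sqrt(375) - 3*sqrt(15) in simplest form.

3*sqrt(375) = 15*sqrt(15); 4*sqrt(375) = 20*sqrt(15); 3*sqrt(15) = 3*sqrt(15)
Combine: (-15 - 20 - 3)·sqrt(15) = -38*sqrt(15)

-38*sqrt(15)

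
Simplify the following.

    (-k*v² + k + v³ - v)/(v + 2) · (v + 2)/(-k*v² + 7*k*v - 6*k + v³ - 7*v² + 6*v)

(v + 1)/(v - 6)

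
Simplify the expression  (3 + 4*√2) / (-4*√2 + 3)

-(3 + 4*√2)²/23

Multiply numerator and denominator by 3 + 4*√2.
Denominator becomes -23; numerator becomes 24*√2 + 41.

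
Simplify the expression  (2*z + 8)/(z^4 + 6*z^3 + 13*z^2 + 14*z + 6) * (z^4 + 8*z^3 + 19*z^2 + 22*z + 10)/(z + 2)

(2*z^2 + 18*z + 40)/(z^2 + 5*z + 6)

Factor: 2*z + 8 = 2*(z + 4);  z^4 + 6*z^3 + 13*z^2 + 14*z + 6 = (z + 1)*(z + 3)*(z^2 + 2*z + 2);  z^4 + 8*z^3 + 19*z^2 + 22*z + 10 = (z^2 + 2*z + 2)*(z + 5)*(z + 1)
Cancel the common factors (z^2 + 2*z + 2), (z + 1).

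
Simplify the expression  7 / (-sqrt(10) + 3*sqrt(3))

(7*sqrt(10) + 21*sqrt(3))/17

Multiply numerator and denominator by sqrt(10) + 3*sqrt(3).
Denominator becomes 17; numerator becomes 7*sqrt(10) + 21*sqrt(3).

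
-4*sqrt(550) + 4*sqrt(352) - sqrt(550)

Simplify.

4*sqrt(550) = 20*sqrt(22); 4*sqrt(352) = 16*sqrt(22); sqrt(550) = 5*sqrt(22)
Combine: (-20 + 16 - 5)·sqrt(22) = -9*sqrt(22)

-9*sqrt(22)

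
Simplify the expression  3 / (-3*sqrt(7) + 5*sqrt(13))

Multiply numerator and denominator by 3*sqrt(7) + 5*sqrt(13).
Denominator becomes 262; numerator becomes 9*sqrt(7) + 15*sqrt(13).

(9*sqrt(7) + 15*sqrt(13))/262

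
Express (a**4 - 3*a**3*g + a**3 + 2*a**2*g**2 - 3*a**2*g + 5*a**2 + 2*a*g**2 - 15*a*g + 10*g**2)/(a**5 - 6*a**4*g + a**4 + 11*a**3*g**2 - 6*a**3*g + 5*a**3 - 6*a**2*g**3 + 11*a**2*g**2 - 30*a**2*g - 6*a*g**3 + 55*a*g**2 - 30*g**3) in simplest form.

1/(a - 3*g)

Factor: a**4 - 3*a**3*g + a**3 + 2*a**2*g**2 - 3*a**2*g + 5*a**2 + 2*a*g**2 - 15*a*g + 10*g**2 = (a - 2*g)*(a - g)*(a**2 + a + 5);  a**5 - 6*a**4*g + a**4 + 11*a**3*g**2 - 6*a**3*g + 5*a**3 - 6*a**2*g**3 + 11*a**2*g**2 - 30*a**2*g - 6*a*g**3 + 55*a*g**2 - 30*g**3 = (a - g)*(a - 3*g)*(a**2 + a + 5)*(a - 2*g)
Cancel the common factors (a**2 + a + 5), (a - 2*g), (a - g).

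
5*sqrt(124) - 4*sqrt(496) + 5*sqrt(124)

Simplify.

5*sqrt(124) = 10*sqrt(31); 4*sqrt(496) = 16*sqrt(31); 5*sqrt(124) = 10*sqrt(31)
Combine: (10 - 16 + 10)·sqrt(31) = 4*sqrt(31)

4*sqrt(31)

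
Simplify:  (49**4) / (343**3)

49**4 = 7**8; 343**3 = 7**9
Combine exponents: 7**(-1)

7**(-1)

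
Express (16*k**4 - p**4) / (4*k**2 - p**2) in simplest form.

Difference of fourth powers: factor out (4*k**2 - p**2).

4*k**2 + p**2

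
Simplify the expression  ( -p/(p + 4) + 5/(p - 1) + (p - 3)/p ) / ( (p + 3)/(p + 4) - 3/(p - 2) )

(6*p^3 - 5*p^2 - 2*p - 24)/(p^4 - 3*p^3 - 16*p^2 + 18*p)

Numerator: -p/(p + 4) + 5/(p - 1) + (p - 3)/p = (6*p^2 + 7*p + 12)/(p^3 + 3*p^2 - 4*p)
Denominator: (p + 3)/(p + 4) - 3/(p - 2) = (p^2 - 2*p - 18)/(p^2 + 2*p - 8)
Divide: ((6*p^2 + 7*p + 12)/(p^3 + 3*p^2 - 4*p)) · ((p^2 + 2*p - 8)/(p^2 - 2*p - 18)) = (6*p^3 - 5*p^2 - 2*p - 24)/(p^4 - 3*p^3 - 16*p^2 + 18*p)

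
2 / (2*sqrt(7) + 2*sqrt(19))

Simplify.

Multiply numerator and denominator by -2*sqrt(19) + 2*sqrt(7).
Denominator becomes -48; numerator becomes -4*sqrt(19) + 4*sqrt(7).

(-sqrt(7) + sqrt(19))/12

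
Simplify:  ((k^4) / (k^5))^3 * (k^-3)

k^(-6)

Inside the bracket: (k^-1)
Raise to the power 3: (k^-3)
Multiply by (k^-3): add exponents.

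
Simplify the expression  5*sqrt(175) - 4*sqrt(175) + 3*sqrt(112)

17*sqrt(7)

5*sqrt(175) = 25*sqrt(7); 4*sqrt(175) = 20*sqrt(7); 3*sqrt(112) = 12*sqrt(7)
Combine: (25 - 20 + 12)·sqrt(7) = 17*sqrt(7)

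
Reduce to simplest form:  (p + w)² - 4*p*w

(p - w)²

Expanding gives p² - 2*p*w + w², a perfect square.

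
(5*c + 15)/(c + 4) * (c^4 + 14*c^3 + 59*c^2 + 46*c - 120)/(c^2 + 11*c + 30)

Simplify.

Factor: 5*c + 15 = 5*(c + 3);  c^4 + 14*c^3 + 59*c^2 + 46*c - 120 = (c + 4)*(c + 6)*(c - 1)*(c + 5);  c^2 + 11*c + 30 = (c + 5)*(c + 6)
Cancel the common factors (c + 5), (c + 4), (c + 6).

5*c^2 + 10*c - 15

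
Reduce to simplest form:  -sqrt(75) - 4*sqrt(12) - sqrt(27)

-16*sqrt(3)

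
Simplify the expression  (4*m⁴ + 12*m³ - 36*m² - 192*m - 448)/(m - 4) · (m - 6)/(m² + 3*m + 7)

4*m² - 8*m - 96

Factor: 4*m⁴ + 12*m³ - 36*m² - 192*m - 448 = 4·(m + 4)·(m - 4)·(m² + 3*m + 7)
Cancel the common factors (m² + 3*m + 7), (m - 4).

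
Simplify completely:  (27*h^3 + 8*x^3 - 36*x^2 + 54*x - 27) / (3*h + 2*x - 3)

Apply the sum-of-cubes factorisation and cancel (3*h + 2*x - 3).

9*h^2 - 6*h*x + 9*h + 4*x^2 - 12*x + 9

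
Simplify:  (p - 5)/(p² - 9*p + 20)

Factor: p² - 9*p + 20 = (p - 5)·(p - 4)
Cancel the common factor (p - 5).

1/(p - 4)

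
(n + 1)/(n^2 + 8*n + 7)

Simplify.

1/(n + 7)

Factor: n^2 + 8*n + 7 = (n + 7)*(n + 1)
Cancel the common factor (n + 1).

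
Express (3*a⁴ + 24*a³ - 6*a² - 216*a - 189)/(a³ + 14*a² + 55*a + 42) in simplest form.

Factor: 3*a⁴ + 24*a³ - 6*a² - 216*a - 189 = 3·(a - 3)·(a + 1)·(a + 3)·(a + 7);  a³ + 14*a² + 55*a + 42 = (a + 6)·(a + 1)·(a + 7)
Cancel the common factors (a + 1), (a + 7).

(3*a² - 27)/(a + 6)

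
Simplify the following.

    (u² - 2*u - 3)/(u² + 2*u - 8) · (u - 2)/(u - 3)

(u + 1)/(u + 4)

Factor: u² - 2*u - 3 = (u - 3)·(u + 1);  u² + 2*u - 8 = (u - 2)·(u + 4)
Cancel the common factors (u - 3), (u - 2).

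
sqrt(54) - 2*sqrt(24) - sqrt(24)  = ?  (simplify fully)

-3*sqrt(6)

sqrt(54) = 3*sqrt(6); 2*sqrt(24) = 4*sqrt(6); sqrt(24) = 2*sqrt(6)
Combine: (3 - 4 - 2)·sqrt(6) = -3*sqrt(6)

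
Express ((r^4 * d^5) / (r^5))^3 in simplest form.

d^15/r^3

Inside the bracket: (r^-1) * d^5
Raise to the power 3: (r^-3) * d^15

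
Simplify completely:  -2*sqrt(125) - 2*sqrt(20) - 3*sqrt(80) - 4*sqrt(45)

2*sqrt(125) = 10*sqrt(5); 2*sqrt(20) = 4*sqrt(5); 3*sqrt(80) = 12*sqrt(5); 4*sqrt(45) = 12*sqrt(5)
Combine: (-10 - 4 - 12 - 12)·sqrt(5) = -38*sqrt(5)

-38*sqrt(5)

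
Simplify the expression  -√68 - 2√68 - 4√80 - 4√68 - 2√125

√68 = 2*√17; 2√68 = 4*√17; 4√80 = 16*√5; 4√68 = 8*√17; 2√125 = 10*√5

-26*√5 - 14*√17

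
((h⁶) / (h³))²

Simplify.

h⁶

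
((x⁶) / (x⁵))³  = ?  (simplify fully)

Inside the bracket: x¹
Raise to the power 3: x³

x³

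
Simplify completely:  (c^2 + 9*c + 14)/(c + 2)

Factor: c^2 + 9*c + 14 = (c + 2)*(c + 7)
Cancel the common factor (c + 2).

c + 7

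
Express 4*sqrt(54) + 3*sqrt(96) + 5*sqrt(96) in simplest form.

44*sqrt(6)

4*sqrt(54) = 12*sqrt(6); 3*sqrt(96) = 12*sqrt(6); 5*sqrt(96) = 20*sqrt(6)
Combine: (12 + 12 + 20)·sqrt(6) = 44*sqrt(6)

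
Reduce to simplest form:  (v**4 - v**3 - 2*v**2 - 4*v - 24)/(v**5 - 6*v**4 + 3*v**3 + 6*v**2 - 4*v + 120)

1/(v - 5)

Factor: v**4 - v**3 - 2*v**2 - 4*v - 24 = (v - 3)*(v + 2)*(v**2 + 4);  v**5 - 6*v**4 + 3*v**3 + 6*v**2 - 4*v + 120 = (v + 2)*(v - 3)*(v - 5)*(v**2 + 4)
Cancel the common factors (v**2 + 4), (v - 3), (v + 2).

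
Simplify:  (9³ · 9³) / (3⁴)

3^8

9³ = 3^6; 9³ = 3^6; 3⁴ = 3^4
Combine exponents: 3^8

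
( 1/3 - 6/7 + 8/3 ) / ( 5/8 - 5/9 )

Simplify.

216/7

Numerator: 1/3 - 6/7 + 8/3 = 15/7
Denominator: 5/8 - 5/9 = 5/72
Divide: (15/7) · (72/5) = 216/7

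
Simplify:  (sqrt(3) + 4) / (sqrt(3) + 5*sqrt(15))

(-4*sqrt(3) - 3 + 15*sqrt(5) + 20*sqrt(15))/372

Multiply numerator and denominator by -5*sqrt(15) + sqrt(3).
Denominator becomes -372; numerator becomes -20*sqrt(15) - 15*sqrt(5) + 3 + 4*sqrt(3).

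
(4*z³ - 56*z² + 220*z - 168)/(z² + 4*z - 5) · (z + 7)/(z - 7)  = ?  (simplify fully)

Factor: 4*z³ - 56*z² + 220*z - 168 = 4·(z - 6)·(z - 1)·(z - 7);  z² + 4*z - 5 = (z - 1)·(z + 5)
Cancel the common factors (z - 1), (z - 7).

(4*z² + 4*z - 168)/(z + 5)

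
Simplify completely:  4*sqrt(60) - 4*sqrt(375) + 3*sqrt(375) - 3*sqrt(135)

4*sqrt(60) = 8*sqrt(15); 4*sqrt(375) = 20*sqrt(15); 3*sqrt(375) = 15*sqrt(15); 3*sqrt(135) = 9*sqrt(15)
Combine: (8 - 20 + 15 - 9)·sqrt(15) = -6*sqrt(15)

-6*sqrt(15)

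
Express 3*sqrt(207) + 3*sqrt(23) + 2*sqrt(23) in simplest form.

14*sqrt(23)

3*sqrt(207) = 9*sqrt(23); 3*sqrt(23) = 3*sqrt(23); 2*sqrt(23) = 2*sqrt(23)
Combine: (9 + 3 + 2)·sqrt(23) = 14*sqrt(23)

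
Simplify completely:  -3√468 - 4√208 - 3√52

3√468 = 18*√13; 4√208 = 16*√13; 3√52 = 6*√13
Combine: (-18 - 16 - 6)·√13 = -40*√13

-40*√13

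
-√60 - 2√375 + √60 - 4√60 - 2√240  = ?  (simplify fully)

-26*√15

√60 = 2*√15; 2√375 = 10*√15; √60 = 2*√15; 4√60 = 8*√15; 2√240 = 8*√15
Combine: (-2 - 10 + 2 - 8 - 8)·√15 = -26*√15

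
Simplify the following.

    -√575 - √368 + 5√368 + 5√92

21*√23

√575 = 5*√23; √368 = 4*√23; 5√368 = 20*√23; 5√92 = 10*√23
Combine: (-5 - 4 + 20 + 10)·√23 = 21*√23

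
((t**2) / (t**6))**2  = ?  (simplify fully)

Inside the bracket: (t**-4)
Raise to the power 2: (t**-8)

t**(-8)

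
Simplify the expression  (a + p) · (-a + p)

-a² + p²

(p+a)(p-a) = -a² + p².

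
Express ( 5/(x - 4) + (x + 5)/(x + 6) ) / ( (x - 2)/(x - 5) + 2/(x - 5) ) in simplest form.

(x^3 + x^2 - 20*x - 50)/(x^3 + 2*x^2 - 24*x)

Numerator: 5/(x - 4) + (x + 5)/(x + 6) = (x^2 + 6*x + 10)/(x^2 + 2*x - 24)
Denominator: (x - 2)/(x - 5) + 2/(x - 5) = x/(x - 5)
Divide: ((x^2 + 6*x + 10)/(x^2 + 2*x - 24)) · ((x - 5)/x) = (x^3 + x^2 - 20*x - 50)/(x^3 + 2*x^2 - 24*x)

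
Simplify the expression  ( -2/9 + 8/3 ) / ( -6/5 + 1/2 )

Numerator: -2/9 + 8/3 = 22/9
Denominator: -6/5 + 1/2 = -7/10
Divide: (22/9) · (-10/7) = -220/63

-220/63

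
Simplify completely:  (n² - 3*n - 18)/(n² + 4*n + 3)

(n - 6)/(n + 1)

Factor: n² - 3*n - 18 = (n - 6)·(n + 3);  n² + 4*n + 3 = (n + 3)·(n + 1)
Cancel the common factor (n + 3).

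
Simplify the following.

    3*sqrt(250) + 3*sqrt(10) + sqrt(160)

22*sqrt(10)

3*sqrt(250) = 15*sqrt(10); 3*sqrt(10) = 3*sqrt(10); sqrt(160) = 4*sqrt(10)
Combine: (15 + 3 + 4)·sqrt(10) = 22*sqrt(10)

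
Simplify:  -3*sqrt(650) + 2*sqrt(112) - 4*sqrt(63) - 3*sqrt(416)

3*sqrt(650) = 15*sqrt(26); 2*sqrt(112) = 8*sqrt(7); 4*sqrt(63) = 12*sqrt(7); 3*sqrt(416) = 12*sqrt(26)

-27*sqrt(26) - 4*sqrt(7)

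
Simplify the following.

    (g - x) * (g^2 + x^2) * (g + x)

g^4 - x^4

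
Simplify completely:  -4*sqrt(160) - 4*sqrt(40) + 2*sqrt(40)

4*sqrt(160) = 16*sqrt(10); 4*sqrt(40) = 8*sqrt(10); 2*sqrt(40) = 4*sqrt(10)
Combine: (-16 - 8 + 4)·sqrt(10) = -20*sqrt(10)

-20*sqrt(10)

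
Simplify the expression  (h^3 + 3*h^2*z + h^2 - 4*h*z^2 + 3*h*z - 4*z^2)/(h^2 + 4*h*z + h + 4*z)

Factor: h^3 + 3*h^2*z + h^2 - 4*h*z^2 + 3*h*z - 4*z^2 = (h + 4*z)*(h - z)*(h + 1);  h^2 + 4*h*z + h + 4*z = (h + 4*z)*(h + 1)
Cancel the common factors (h + 4*z), (h + 1).

h - z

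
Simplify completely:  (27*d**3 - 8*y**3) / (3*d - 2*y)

9*d**2 + 6*d*y + 4*y**2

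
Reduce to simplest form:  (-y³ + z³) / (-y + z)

y² + y*z + z²

Factor as (a-b)(a^2+ab+b^2) with a=z, b=y.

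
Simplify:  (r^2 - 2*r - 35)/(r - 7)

Factor: r^2 - 2*r - 35 = (r + 5)*(r - 7)
Cancel the common factor (r - 7).

r + 5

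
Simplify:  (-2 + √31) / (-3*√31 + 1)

(-91 + 5*√31)/278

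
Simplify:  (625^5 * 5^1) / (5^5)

5^16

625^5 = 5^20; 5^1 = 5^1; 5^5 = 5^5
Combine exponents: 5^16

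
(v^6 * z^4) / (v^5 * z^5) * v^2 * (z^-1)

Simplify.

v^3/z^2

Quotient: v^1 * (z^-1)
Multiply by v^2 * (z^-1): add exponents.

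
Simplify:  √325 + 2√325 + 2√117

21*√13

√325 = 5*√13; 2√325 = 10*√13; 2√117 = 6*√13
Combine: (5 + 10 + 6)·√13 = 21*√13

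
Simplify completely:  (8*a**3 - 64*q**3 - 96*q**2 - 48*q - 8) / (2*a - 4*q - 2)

(2*a)**3 - (4*q + 2)**3 = (2*a - 4*q - 2)(4*a**2 + 8*a*q + 4*a + 16*q**2 + 16*q + 4).

4*a**2 + 8*a*q + 4*a + 16*q**2 + 16*q + 4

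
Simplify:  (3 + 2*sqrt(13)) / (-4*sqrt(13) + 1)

(-107 - 14*sqrt(13))/207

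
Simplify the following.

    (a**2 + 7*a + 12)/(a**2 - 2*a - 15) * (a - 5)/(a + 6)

(a + 4)/(a + 6)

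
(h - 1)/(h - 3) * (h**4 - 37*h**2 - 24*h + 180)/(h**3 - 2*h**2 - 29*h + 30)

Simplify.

Factor: h**4 - 37*h**2 - 24*h + 180 = (h + 5)*(h - 2)*(h + 3)*(h - 6);  h**3 - 2*h**2 - 29*h + 30 = (h - 6)*(h + 5)*(h - 1)
Cancel the common factors (h - 6), (h + 5), (h - 1).

(h**2 + h - 6)/(h - 3)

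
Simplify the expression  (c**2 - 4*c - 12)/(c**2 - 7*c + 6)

Factor: c**2 - 4*c - 12 = (c - 6)*(c + 2);  c**2 - 7*c + 6 = (c - 1)*(c - 6)
Cancel the common factor (c - 6).

(c + 2)/(c - 1)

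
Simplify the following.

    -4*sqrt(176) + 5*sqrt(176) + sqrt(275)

9*sqrt(11)

4*sqrt(176) = 16*sqrt(11); 5*sqrt(176) = 20*sqrt(11); sqrt(275) = 5*sqrt(11)
Combine: (-16 + 20 + 5)·sqrt(11) = 9*sqrt(11)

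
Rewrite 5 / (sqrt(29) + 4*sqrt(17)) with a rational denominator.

(-5*sqrt(29) + 20*sqrt(17))/243

Multiply numerator and denominator by -4*sqrt(17) + sqrt(29).
Denominator becomes -243; numerator becomes -20*sqrt(17) + 5*sqrt(29).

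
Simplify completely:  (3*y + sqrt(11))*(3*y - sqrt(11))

9*y^2 - 11

Difference of squares with P = 3*y, Q = sqrt(11).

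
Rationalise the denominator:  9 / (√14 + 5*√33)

Multiply numerator and denominator by -√14 + 5*√33.
Denominator becomes 811; numerator becomes -9*√14 + 45*√33.

(-9*√14 + 45*√33)/811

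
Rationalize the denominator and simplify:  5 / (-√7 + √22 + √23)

(-19*√7 + 3*√23 + 4*√22 + √3542)/58

Group as (√22 + √23) - √7; multiply by (√22 + √23) + √7, then rationalise the remaining surd.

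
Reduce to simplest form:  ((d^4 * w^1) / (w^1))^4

Inside the bracket: d^4
Raise to the power 4: d^16

d^16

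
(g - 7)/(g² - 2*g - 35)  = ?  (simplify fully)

1/(g + 5)

Factor: g² - 2*g - 35 = (g - 7)·(g + 5)
Cancel the common factor (g - 7).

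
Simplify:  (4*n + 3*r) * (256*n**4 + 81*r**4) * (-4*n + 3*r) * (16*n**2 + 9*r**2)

Pair the conjugate factors: ((3*r)+(4*n))((3*r)-(4*n)) = -16*n**2 + 9*r**2, then repeat with the next factor.

-65536*n**8 + 6561*r**8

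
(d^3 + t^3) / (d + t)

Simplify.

d^2 - d*t + t^2

Apply the sum-of-cubes factorisation and cancel (d + t).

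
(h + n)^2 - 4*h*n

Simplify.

(h - n)^2

Expand the square and combine the 4*h*n term.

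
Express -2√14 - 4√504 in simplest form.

2√14 = 2*√14; 4√504 = 24*√14
Combine: (-2 - 24)·√14 = -26*√14

-26*√14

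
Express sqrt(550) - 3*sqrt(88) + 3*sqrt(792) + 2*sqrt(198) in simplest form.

23*sqrt(22)

sqrt(550) = 5*sqrt(22); 3*sqrt(88) = 6*sqrt(22); 3*sqrt(792) = 18*sqrt(22); 2*sqrt(198) = 6*sqrt(22)
Combine: (5 - 6 + 18 + 6)·sqrt(22) = 23*sqrt(22)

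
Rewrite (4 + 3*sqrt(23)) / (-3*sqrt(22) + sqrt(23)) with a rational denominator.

(-9*sqrt(506) - 69 - 12*sqrt(22) - 4*sqrt(23))/175

Multiply numerator and denominator by sqrt(23) + 3*sqrt(22).
Denominator becomes -175; numerator becomes 4*sqrt(23) + 12*sqrt(22) + 69 + 9*sqrt(506).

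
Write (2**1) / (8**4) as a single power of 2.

2**(-11)

2**1 = 2**1; 8**4 = 2**12
Combine exponents: 2**(-11)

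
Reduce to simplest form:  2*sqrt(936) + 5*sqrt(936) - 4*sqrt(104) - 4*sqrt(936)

2*sqrt(936) = 12*sqrt(26); 5*sqrt(936) = 30*sqrt(26); 4*sqrt(104) = 8*sqrt(26); 4*sqrt(936) = 24*sqrt(26)
Combine: (12 + 30 - 8 - 24)·sqrt(26) = 10*sqrt(26)

10*sqrt(26)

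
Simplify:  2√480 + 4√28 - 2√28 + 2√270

4*√7 + 14*√30

2√480 = 8*√30; 4√28 = 8*√7; 2√28 = 4*√7; 2√270 = 6*√30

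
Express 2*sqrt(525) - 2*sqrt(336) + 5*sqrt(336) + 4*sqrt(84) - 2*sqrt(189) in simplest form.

24*sqrt(21)

2*sqrt(525) = 10*sqrt(21); 2*sqrt(336) = 8*sqrt(21); 5*sqrt(336) = 20*sqrt(21); 4*sqrt(84) = 8*sqrt(21); 2*sqrt(189) = 6*sqrt(21)
Combine: (10 - 8 + 20 + 8 - 6)·sqrt(21) = 24*sqrt(21)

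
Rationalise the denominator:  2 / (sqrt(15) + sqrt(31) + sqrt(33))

Group as (sqrt(31) + sqrt(33)) + sqrt(15); multiply by (sqrt(31) + sqrt(33)) - sqrt(15), then rationalise the remaining surd.

(-12*sqrt(1705) + 26*sqrt(33) + 34*sqrt(31) + 98*sqrt(15))/1691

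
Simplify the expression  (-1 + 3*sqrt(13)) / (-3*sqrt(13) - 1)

Multiply numerator and denominator by -1 + 3*sqrt(13).
Denominator becomes -116; numerator becomes -6*sqrt(13) + 118.

-(-3*sqrt(13) + 1)**2/116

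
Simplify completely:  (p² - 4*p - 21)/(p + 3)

p - 7

Factor: p² - 4*p - 21 = (p + 3)·(p - 7)
Cancel the common factor (p + 3).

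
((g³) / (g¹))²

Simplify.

Inside the bracket: g²
Raise to the power 2: g⁴

g⁴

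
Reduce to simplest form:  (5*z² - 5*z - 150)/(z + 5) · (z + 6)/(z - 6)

5*z + 30

Factor: 5*z² - 5*z - 150 = 5·(z - 6)·(z + 5)
Cancel the common factors (z - 6), (z + 5).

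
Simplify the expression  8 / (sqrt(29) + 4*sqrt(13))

Multiply numerator and denominator by -sqrt(29) + 4*sqrt(13).
Denominator becomes 179; numerator becomes -8*sqrt(29) + 32*sqrt(13).

(-8*sqrt(29) + 32*sqrt(13))/179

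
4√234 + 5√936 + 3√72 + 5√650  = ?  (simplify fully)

18*√2 + 67*√26

4√234 = 12*√26; 5√936 = 30*√26; 3√72 = 18*√2; 5√650 = 25*√26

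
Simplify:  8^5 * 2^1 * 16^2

2^24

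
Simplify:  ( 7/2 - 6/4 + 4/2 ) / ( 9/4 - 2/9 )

144/73

Numerator: 7/2 - 6/4 + 4/2 = 4
Denominator: 9/4 - 2/9 = 73/36
Divide: (4) · (36/73) = 144/73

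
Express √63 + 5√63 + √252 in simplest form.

24*√7

√63 = 3*√7; 5√63 = 15*√7; √252 = 6*√7
Combine: (3 + 15 + 6)·√7 = 24*√7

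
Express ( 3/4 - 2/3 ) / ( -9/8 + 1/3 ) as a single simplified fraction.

Numerator: 3/4 - 2/3 = 1/12
Denominator: -9/8 + 1/3 = -19/24
Divide: (1/12) · (-24/19) = -2/19

-2/19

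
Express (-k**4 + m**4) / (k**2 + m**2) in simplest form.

-k**2 + m**2

Factor m**4 - k**4 and cancel (k**2 + m**2).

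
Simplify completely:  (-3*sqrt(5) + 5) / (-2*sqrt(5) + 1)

Multiply numerator and denominator by 1 + 2*sqrt(5).
Denominator becomes -19; numerator becomes -25 + 7*sqrt(5).

(-7*sqrt(5) + 25)/19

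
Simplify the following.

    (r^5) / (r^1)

Quotient: r^4

r^4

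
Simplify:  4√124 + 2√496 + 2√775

4√124 = 8*√31; 2√496 = 8*√31; 2√775 = 10*√31
Combine: (8 + 8 + 10)·√31 = 26*√31

26*√31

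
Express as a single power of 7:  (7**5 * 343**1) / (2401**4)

7**(-8)

7**5 = 7**5; 343**1 = 7**3; 2401**4 = 7**16
Combine exponents: 7**(-8)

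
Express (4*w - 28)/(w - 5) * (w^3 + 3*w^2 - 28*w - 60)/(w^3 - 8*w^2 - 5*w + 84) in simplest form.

Factor: 4*w - 28 = 4*(w - 7);  w^3 + 3*w^2 - 28*w - 60 = (w + 2)*(w + 6)*(w - 5);  w^3 - 8*w^2 - 5*w + 84 = (w - 7)*(w + 3)*(w - 4)
Cancel the common factors (w - 7), (w - 5).

(4*w^2 + 32*w + 48)/(w^2 - w - 12)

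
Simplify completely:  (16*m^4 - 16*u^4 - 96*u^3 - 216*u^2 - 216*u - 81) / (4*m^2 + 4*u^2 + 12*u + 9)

16*m^4 - 16*u^4 - 96*u^3 - 216*u^2 - 216*u - 81 factors as -(-2*m + 2*u + 3)*(2*m + 2*u + 3)*(4*m^2 + 4*u^2 + 12*u + 9).

4*m^2 - 4*u^2 - 12*u - 9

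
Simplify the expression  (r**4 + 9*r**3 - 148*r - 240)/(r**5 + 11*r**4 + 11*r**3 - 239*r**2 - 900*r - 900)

Factor: r**4 + 9*r**3 - 148*r - 240 = (r + 6)*(r + 5)*(r - 4)*(r + 2);  r**5 + 11*r**4 + 11*r**3 - 239*r**2 - 900*r - 900 = (r - 5)*(r + 5)*(r + 6)*(r + 3)*(r + 2)
Cancel the common factors (r + 5), (r + 2), (r + 6).

(r - 4)/(r**2 - 2*r - 15)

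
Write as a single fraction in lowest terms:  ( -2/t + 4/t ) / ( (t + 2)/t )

Numerator: -2/t + 4/t = 2/t
Denominator: (t + 2)/t = (t + 2)/t
Divide: (2/t) · (t/(t + 2)) = 2/(t + 2)

2/(t + 2)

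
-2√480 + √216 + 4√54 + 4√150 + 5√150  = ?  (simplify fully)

-8*√30 + 63*√6

2√480 = 8*√30; √216 = 6*√6; 4√54 = 12*√6; 4√150 = 20*√6; 5√150 = 25*√6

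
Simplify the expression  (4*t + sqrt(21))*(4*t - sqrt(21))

Difference of squares with P = 4*t, Q = sqrt(21).

16*t^2 - 21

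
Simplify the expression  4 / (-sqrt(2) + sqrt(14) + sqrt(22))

Group as (sqrt(14) + sqrt(22)) - sqrt(2); multiply by (sqrt(14) + sqrt(22)) + sqrt(2), then rationalise the remaining surd.

(-34*sqrt(2) - 6*sqrt(22) + 10*sqrt(14) + 4*sqrt(154))/19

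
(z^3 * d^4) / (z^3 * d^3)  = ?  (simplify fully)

d

Quotient: d^1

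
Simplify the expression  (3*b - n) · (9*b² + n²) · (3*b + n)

81*b⁴ - n⁴

((3*b)+n)((3*b)-n) = 9*b² - n²; continue pairing.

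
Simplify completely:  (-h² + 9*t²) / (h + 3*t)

-h + 3*t

Factor (3*t)^2 - h^2 and cancel (h + 3*t).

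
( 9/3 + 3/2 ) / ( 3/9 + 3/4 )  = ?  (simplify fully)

54/13

Numerator: 9/3 + 3/2 = 9/2
Denominator: 3/9 + 3/4 = 13/12
Divide: (9/2) · (12/13) = 54/13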